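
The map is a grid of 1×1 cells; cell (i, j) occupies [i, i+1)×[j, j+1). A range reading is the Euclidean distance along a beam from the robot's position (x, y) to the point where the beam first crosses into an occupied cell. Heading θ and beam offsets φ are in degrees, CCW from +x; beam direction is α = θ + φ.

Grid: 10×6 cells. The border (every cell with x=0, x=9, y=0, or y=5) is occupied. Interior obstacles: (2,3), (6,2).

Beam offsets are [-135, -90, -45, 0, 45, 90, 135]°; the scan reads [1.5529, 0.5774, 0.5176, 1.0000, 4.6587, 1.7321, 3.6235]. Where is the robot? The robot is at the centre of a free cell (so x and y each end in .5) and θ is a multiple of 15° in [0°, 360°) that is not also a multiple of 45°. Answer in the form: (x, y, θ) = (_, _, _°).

The pose lattice has 30·16 = 480 candidates. Test each by forward raycasting.
  (3.5, 4.5, 150°): beam 1 = 1.9319 ≠ 1.5529 ✗
  (4.5, 3.5, 120°): beam 1 = 1.9319 ≠ 1.5529 ✗
  (8.5, 1.5, 15°): beam 1 = 0.5774 ≠ 1.5529 ✗
  (8.5, 1.5, 165°): beam 1 = 0.5774 ≠ 1.5529 ✗
  (5.5, 1.5, 330°): beam 1 = 1.9319 ≠ 1.5529 ✗
  …
  (7.5, 4.5, 150°): r_1=1.5529, r_2=0.5774, r_3=0.5176, r_4=1.0000, r_5=4.6587, r_6=1.7321, r_7=3.6235 — all match ✓
Only this pose fits every beam.

(x, y, θ) = (7.5, 4.5, 150°)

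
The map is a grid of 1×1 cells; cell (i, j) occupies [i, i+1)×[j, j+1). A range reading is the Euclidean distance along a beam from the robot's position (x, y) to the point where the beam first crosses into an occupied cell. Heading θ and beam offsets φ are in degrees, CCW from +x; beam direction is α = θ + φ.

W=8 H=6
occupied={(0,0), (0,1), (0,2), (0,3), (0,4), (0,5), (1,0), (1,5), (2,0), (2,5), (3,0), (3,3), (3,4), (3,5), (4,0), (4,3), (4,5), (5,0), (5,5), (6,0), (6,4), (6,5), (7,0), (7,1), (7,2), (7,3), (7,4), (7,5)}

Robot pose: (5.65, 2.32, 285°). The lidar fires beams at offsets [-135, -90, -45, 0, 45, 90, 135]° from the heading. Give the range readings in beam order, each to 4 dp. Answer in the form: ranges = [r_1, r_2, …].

beam 1: φ=-135°, α=150°
  direction (-0.8660, 0.5000); cell (5,2); t to first gridline: x 0.7506, y 1.3600 (then +1.1547 / +2.0000)
    (4,2) via x @ 0.7506
    (4,3) via y @ 1.3600  # hit
  → r_1 = 1.3600
beam 2: φ=-90°, α=195°
  direction (-0.9659, -0.2588); cell (5,2); t to first gridline: x 0.6729, y 1.2364 (then +1.0353 / +3.8637)
    (4,2) via x @ 0.6729
    (4,1) via y @ 1.2364
    (3,1) via x @ 1.7082
    (2,1) via x @ 2.7435
    (1,1) via x @ 3.7788
    (0,1) via x @ 4.8140  # hit
  → r_2 = 4.8140
beam 3: φ=-45°, α=240°
  direction (-0.5000, -0.8660); cell (5,2); t to first gridline: x 1.3000, y 0.3695 (then +2.0000 / +1.1547)
    (5,1) via y @ 0.3695
    (4,1) via x @ 1.3000
    (4,0) via y @ 1.5242  # hit
  → r_3 = 1.5242
beam 4: φ=0°, α=285°
  direction (0.2588, -0.9659); cell (5,2); t to first gridline: x 1.3523, y 0.3313 (then +3.8637 / +1.0353)
    (5,1) via y @ 0.3313
    (6,1) via x @ 1.3523
    (6,0) via y @ 1.3666  # hit
  → r_4 = 1.3666
beam 5: φ=45°, α=330°
  direction (0.8660, -0.5000); cell (5,2); t to first gridline: x 0.4041, y 0.6400 (then +1.1547 / +2.0000)
    (6,2) via x @ 0.4041
    (6,1) via y @ 0.6400
    (7,1) via x @ 1.5588  # hit
  → r_5 = 1.5588
beam 6: φ=90°, α=15°
  direction (0.9659, 0.2588); cell (5,2); t to first gridline: x 0.3623, y 2.6273 (then +1.0353 / +3.8637)
    (6,2) via x @ 0.3623
    (7,2) via x @ 1.3976  # hit
  → r_6 = 1.3976
beam 7: φ=135°, α=60°
  direction (0.5000, 0.8660); cell (5,2); t to first gridline: x 0.7000, y 0.7852 (then +2.0000 / +1.1547)
    (6,2) via x @ 0.7000
    (6,3) via y @ 0.7852
    (6,4) via y @ 1.9399  # hit
  → r_7 = 1.9399

ranges = [1.3600, 4.8140, 1.5242, 1.3666, 1.5588, 1.3976, 1.9399]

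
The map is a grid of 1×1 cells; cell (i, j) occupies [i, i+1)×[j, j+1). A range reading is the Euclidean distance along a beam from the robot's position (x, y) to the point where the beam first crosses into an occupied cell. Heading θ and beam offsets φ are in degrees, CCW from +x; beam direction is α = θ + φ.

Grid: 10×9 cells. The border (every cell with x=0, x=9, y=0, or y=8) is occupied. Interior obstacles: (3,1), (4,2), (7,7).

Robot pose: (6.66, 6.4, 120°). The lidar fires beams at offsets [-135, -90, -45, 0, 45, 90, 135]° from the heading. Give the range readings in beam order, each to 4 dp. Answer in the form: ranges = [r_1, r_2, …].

beam 1: φ=-135°, α=345°
  dir = (cos 345°, sin 345°) = (0.9659, -0.2588); from cell (6,6)
  next x-line at t=0.3520, next y-line at t=1.5455; Δt_x=1.0353, Δt_y=3.8637
    x: enter (7,6) at t=0.3520
    x: enter (8,6) at t=1.3873
    y: enter (8,5) at t=1.5455
    x: enter (9,5) at t=2.4225 ← occupied
  → r_1 = 2.4225
beam 2: φ=-90°, α=30°
  dir = (cos 30°, sin 30°) = (0.8660, 0.5000); from cell (6,6)
  next x-line at t=0.3926, next y-line at t=1.2000; Δt_x=1.1547, Δt_y=2.0000
    x: enter (7,6) at t=0.3926
    y: enter (7,7) at t=1.2000 ← occupied
  → r_2 = 1.2000
beam 3: φ=-45°, α=75°
  dir = (cos 75°, sin 75°) = (0.2588, 0.9659); from cell (6,6)
  next x-line at t=1.3137, next y-line at t=0.6212; Δt_x=3.8637, Δt_y=1.0353
    y: enter (6,7) at t=0.6212
    x: enter (7,7) at t=1.3137 ← occupied
  → r_3 = 1.3137
beam 4: φ=0°, α=120°
  dir = (cos 120°, sin 120°) = (-0.5000, 0.8660); from cell (6,6)
  next x-line at t=1.3200, next y-line at t=0.6928; Δt_x=2.0000, Δt_y=1.1547
    y: enter (6,7) at t=0.6928
    x: enter (5,7) at t=1.3200
    y: enter (5,8) at t=1.8475 ← occupied
  → r_4 = 1.8475
beam 5: φ=45°, α=165°
  dir = (cos 165°, sin 165°) = (-0.9659, 0.2588); from cell (6,6)
  next x-line at t=0.6833, next y-line at t=2.3182; Δt_x=1.0353, Δt_y=3.8637
    x: enter (5,6) at t=0.6833
    x: enter (4,6) at t=1.7186
    y: enter (4,7) at t=2.3182
    x: enter (3,7) at t=2.7538
    x: enter (2,7) at t=3.7891
    x: enter (1,7) at t=4.8244
    x: enter (0,7) at t=5.8597 ← occupied
  → r_5 = 5.8597
beam 6: φ=90°, α=210°
  dir = (cos 210°, sin 210°) = (-0.8660, -0.5000); from cell (6,6)
  next x-line at t=0.7621, next y-line at t=0.8000; Δt_x=1.1547, Δt_y=2.0000
    x: enter (5,6) at t=0.7621
    y: enter (5,5) at t=0.8000
    x: enter (4,5) at t=1.9168
    y: enter (4,4) at t=2.8000
    x: enter (3,4) at t=3.0715
    x: enter (2,4) at t=4.2262
    y: enter (2,3) at t=4.8000
    x: enter (1,3) at t=5.3809
    x: enter (0,3) at t=6.5356 ← occupied
  → r_6 = 6.5356
beam 7: φ=135°, α=255°
  dir = (cos 255°, sin 255°) = (-0.2588, -0.9659); from cell (6,6)
  next x-line at t=2.5500, next y-line at t=0.4141; Δt_x=3.8637, Δt_y=1.0353
    y: enter (6,5) at t=0.4141
    y: enter (6,4) at t=1.4494
    y: enter (6,3) at t=2.4847
    x: enter (5,3) at t=2.5500
    y: enter (5,2) at t=3.5199
    y: enter (5,1) at t=4.5552
    y: enter (5,0) at t=5.5905 ← occupied
  → r_7 = 5.5905

ranges = [2.4225, 1.2000, 1.3137, 1.8475, 5.8597, 6.5356, 5.5905]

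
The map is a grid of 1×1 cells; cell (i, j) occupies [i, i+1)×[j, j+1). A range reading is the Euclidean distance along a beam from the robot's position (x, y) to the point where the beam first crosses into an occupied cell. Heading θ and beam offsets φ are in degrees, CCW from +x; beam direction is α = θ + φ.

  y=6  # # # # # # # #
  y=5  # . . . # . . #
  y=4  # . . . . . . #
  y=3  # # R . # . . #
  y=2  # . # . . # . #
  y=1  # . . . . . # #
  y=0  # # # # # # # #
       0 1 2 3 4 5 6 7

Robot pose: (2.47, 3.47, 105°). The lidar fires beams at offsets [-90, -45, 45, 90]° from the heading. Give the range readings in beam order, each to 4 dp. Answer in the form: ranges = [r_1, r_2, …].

ranges = [1.5840, 2.9214, 0.5427, 0.4866]

beam 1: φ=-90°, α=15°
  cosα=0.9659 sinα=0.2588 | (2,3) | tMaxX 0.5487 tMaxY 2.0478 | tΔX 1.0353 tΔY 3.8637
    t=0.5487 [x] (3,3)
    t=1.5840 [x] (4,3) — stop
  → r_1 = 1.5840
beam 2: φ=-45°, α=60°
  cosα=0.5000 sinα=0.8660 | (2,3) | tMaxX 1.0600 tMaxY 0.6120 | tΔX 2.0000 tΔY 1.1547
    t=0.6120 [y] (2,4)
    t=1.0600 [x] (3,4)
    t=1.7667 [y] (3,5)
    t=2.9214 [y] (3,6) — stop
  → r_2 = 2.9214
beam 3: φ=45°, α=150°
  cosα=-0.8660 sinα=0.5000 | (2,3) | tMaxX 0.5427 tMaxY 1.0600 | tΔX 1.1547 tΔY 2.0000
    t=0.5427 [x] (1,3) — stop
  → r_3 = 0.5427
beam 4: φ=90°, α=195°
  cosα=-0.9659 sinα=-0.2588 | (2,3) | tMaxX 0.4866 tMaxY 1.8159 | tΔX 1.0353 tΔY 3.8637
    t=0.4866 [x] (1,3) — stop
  → r_4 = 0.4866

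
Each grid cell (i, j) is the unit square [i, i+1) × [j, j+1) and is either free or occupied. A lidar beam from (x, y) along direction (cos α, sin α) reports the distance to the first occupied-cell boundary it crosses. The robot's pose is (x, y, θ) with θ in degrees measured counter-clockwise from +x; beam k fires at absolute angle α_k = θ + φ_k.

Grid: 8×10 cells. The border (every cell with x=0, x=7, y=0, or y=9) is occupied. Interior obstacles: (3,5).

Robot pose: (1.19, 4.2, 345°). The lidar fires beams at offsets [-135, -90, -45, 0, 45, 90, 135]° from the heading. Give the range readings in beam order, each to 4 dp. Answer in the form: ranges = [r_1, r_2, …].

beam 1: φ=-135°, α=210°
  cosα=-0.8660 sinα=-0.5000 | (1,4) | tMaxX 0.2194 tMaxY 0.4000 | tΔX 1.1547 tΔY 2.0000
    t=0.2194 [x] (0,4) — stop
  → r_1 = 0.2194
beam 2: φ=-90°, α=255°
  cosα=-0.2588 sinα=-0.9659 | (1,4) | tMaxX 0.7341 tMaxY 0.2071 | tΔX 3.8637 tΔY 1.0353
    t=0.2071 [y] (1,3)
    t=0.7341 [x] (0,3) — stop
  → r_2 = 0.7341
beam 3: φ=-45°, α=300°
  cosα=0.5000 sinα=-0.8660 | (1,4) | tMaxX 1.6200 tMaxY 0.2309 | tΔX 2.0000 tΔY 1.1547
    t=0.2309 [y] (1,3)
    t=1.3856 [y] (1,2)
    t=1.6200 [x] (2,2)
    t=2.5403 [y] (2,1)
    t=3.6200 [x] (3,1)
    t=3.6950 [y] (3,0) — stop
  → r_3 = 3.6950
beam 4: φ=0°, α=345°
  cosα=0.9659 sinα=-0.2588 | (1,4) | tMaxX 0.8386 tMaxY 0.7727 | tΔX 1.0353 tΔY 3.8637
    t=0.7727 [y] (1,3)
    t=0.8386 [x] (2,3)
    t=1.8738 [x] (3,3)
    t=2.9091 [x] (4,3)
    t=3.9444 [x] (5,3)
    t=4.6364 [y] (5,2)
    t=4.9797 [x] (6,2)
    t=6.0150 [x] (7,2) — stop
  → r_4 = 6.0150
beam 5: φ=45°, α=30°
  cosα=0.8660 sinα=0.5000 | (1,4) | tMaxX 0.9353 tMaxY 1.6000 | tΔX 1.1547 tΔY 2.0000
    t=0.9353 [x] (2,4)
    t=1.6000 [y] (2,5)
    t=2.0900 [x] (3,5) — stop
  → r_5 = 2.0900
beam 6: φ=90°, α=75°
  cosα=0.2588 sinα=0.9659 | (1,4) | tMaxX 3.1296 tMaxY 0.8282 | tΔX 3.8637 tΔY 1.0353
    t=0.8282 [y] (1,5)
    t=1.8635 [y] (1,6)
    t=2.8988 [y] (1,7)
    t=3.1296 [x] (2,7)
    t=3.9340 [y] (2,8)
    t=4.9693 [y] (2,9) — stop
  → r_6 = 4.9693
beam 7: φ=135°, α=120°
  cosα=-0.5000 sinα=0.8660 | (1,4) | tMaxX 0.3800 tMaxY 0.9238 | tΔX 2.0000 tΔY 1.1547
    t=0.3800 [x] (0,4) — stop
  → r_7 = 0.3800

ranges = [0.2194, 0.7341, 3.6950, 6.0150, 2.0900, 4.9693, 0.3800]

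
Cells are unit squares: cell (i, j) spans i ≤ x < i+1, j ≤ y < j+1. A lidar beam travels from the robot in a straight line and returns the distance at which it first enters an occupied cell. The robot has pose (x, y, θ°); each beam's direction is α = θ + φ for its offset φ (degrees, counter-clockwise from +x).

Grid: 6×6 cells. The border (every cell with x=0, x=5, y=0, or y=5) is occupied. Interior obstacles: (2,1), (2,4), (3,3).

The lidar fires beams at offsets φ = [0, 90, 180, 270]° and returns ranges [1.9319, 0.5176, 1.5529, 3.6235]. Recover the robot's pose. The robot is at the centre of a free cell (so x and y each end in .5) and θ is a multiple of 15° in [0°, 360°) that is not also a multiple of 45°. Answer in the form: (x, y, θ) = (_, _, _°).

The pose lattice has 13·16 = 208 candidates. Test each by forward raycasting.
  (1.5, 4.5, 75°): beam 1 = 0.5176 ≠ 1.9319 ✗
  (3.5, 4.5, 75°): beam 1 = 0.5176 ≠ 1.9319 ✗
  (4.5, 4.5, 300°): beam 1 = 1.0000 ≠ 1.9319 ✗
  …
  (1.5, 2.5, 75°): r_1=1.9319, r_2=0.5176, r_3=1.5529, r_4=3.6235 — all match ✓
Unique over the lattice → pose = (1.5, 2.5, 75°).

(x, y, θ) = (1.5, 2.5, 75°)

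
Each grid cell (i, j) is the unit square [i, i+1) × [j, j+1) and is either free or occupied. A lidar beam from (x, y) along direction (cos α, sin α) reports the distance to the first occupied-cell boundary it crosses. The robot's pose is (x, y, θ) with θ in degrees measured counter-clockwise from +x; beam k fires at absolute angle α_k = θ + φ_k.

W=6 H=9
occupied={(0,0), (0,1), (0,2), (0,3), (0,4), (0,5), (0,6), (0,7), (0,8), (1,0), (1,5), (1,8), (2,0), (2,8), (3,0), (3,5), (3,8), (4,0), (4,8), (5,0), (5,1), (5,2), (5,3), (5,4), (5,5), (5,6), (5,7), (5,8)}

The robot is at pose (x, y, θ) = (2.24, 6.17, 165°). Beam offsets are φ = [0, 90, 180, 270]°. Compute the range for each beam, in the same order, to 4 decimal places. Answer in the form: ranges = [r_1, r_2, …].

ranges = [1.2837, 0.9273, 0.7868, 1.8946]

beam 1: φ=0°, α=165°
  dir = (cos 165°, sin 165°) = (-0.9659, 0.2588); from cell (2,6)
  next x-line at t=0.2485, next y-line at t=3.2069; Δt_x=1.0353, Δt_y=3.8637
    x: enter (1,6) at t=0.2485
    x: enter (0,6) at t=1.2837 ← occupied
  → r_1 = 1.2837
beam 2: φ=90°, α=255°
  dir = (cos 255°, sin 255°) = (-0.2588, -0.9659); from cell (2,6)
  next x-line at t=0.9273, next y-line at t=0.1760; Δt_x=3.8637, Δt_y=1.0353
    y: enter (2,5) at t=0.1760
    x: enter (1,5) at t=0.9273 ← occupied
  → r_2 = 0.9273
beam 3: φ=180°, α=345°
  dir = (cos 345°, sin 345°) = (0.9659, -0.2588); from cell (2,6)
  next x-line at t=0.7868, next y-line at t=0.6568; Δt_x=1.0353, Δt_y=3.8637
    y: enter (2,5) at t=0.6568
    x: enter (3,5) at t=0.7868 ← occupied
  → r_3 = 0.7868
beam 4: φ=270°, α=75°
  dir = (cos 75°, sin 75°) = (0.2588, 0.9659); from cell (2,6)
  next x-line at t=2.9364, next y-line at t=0.8593; Δt_x=3.8637, Δt_y=1.0353
    y: enter (2,7) at t=0.8593
    y: enter (2,8) at t=1.8946 ← occupied
  → r_4 = 1.8946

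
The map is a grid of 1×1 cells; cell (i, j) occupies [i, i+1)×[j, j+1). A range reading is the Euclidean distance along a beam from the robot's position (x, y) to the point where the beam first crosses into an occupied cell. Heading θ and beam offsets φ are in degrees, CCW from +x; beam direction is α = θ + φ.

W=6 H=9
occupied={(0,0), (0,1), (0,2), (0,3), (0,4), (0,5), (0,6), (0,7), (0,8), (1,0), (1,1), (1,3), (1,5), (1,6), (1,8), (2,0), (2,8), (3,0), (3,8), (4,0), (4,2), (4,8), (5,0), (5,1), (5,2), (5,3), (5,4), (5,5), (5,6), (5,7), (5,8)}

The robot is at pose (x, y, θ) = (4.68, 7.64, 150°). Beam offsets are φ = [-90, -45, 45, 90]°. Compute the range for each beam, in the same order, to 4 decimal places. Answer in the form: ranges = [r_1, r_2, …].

beam 1: φ=-90°, α=60°
  cosα=0.5000 sinα=0.8660 | (4,7) | tMaxX 0.6400 tMaxY 0.4157 | tΔX 2.0000 tΔY 1.1547
    t=0.4157 [y] (4,8) — stop
  → r_1 = 0.4157
beam 2: φ=-45°, α=105°
  cosα=-0.2588 sinα=0.9659 | (4,7) | tMaxX 2.6273 tMaxY 0.3727 | tΔX 3.8637 tΔY 1.0353
    t=0.3727 [y] (4,8) — stop
  → r_2 = 0.3727
beam 3: φ=45°, α=195°
  cosα=-0.9659 sinα=-0.2588 | (4,7) | tMaxX 0.7040 tMaxY 2.4728 | tΔX 1.0353 tΔY 3.8637
    t=0.7040 [x] (3,7)
    t=1.7393 [x] (2,7)
    t=2.4728 [y] (2,6)
    t=2.7745 [x] (1,6) — stop
  → r_3 = 2.7745
beam 4: φ=90°, α=240°
  cosα=-0.5000 sinα=-0.8660 | (4,7) | tMaxX 1.3600 tMaxY 0.7390 | tΔX 2.0000 tΔY 1.1547
    t=0.7390 [y] (4,6)
    t=1.3600 [x] (3,6)
    t=1.8937 [y] (3,5)
    t=3.0484 [y] (3,4)
    t=3.3600 [x] (2,4)
    t=4.2031 [y] (2,3)
    t=5.3578 [y] (2,2)
    t=5.3600 [x] (1,2)
    t=6.5125 [y] (1,1) — stop
  → r_4 = 6.5125

ranges = [0.4157, 0.3727, 2.7745, 6.5125]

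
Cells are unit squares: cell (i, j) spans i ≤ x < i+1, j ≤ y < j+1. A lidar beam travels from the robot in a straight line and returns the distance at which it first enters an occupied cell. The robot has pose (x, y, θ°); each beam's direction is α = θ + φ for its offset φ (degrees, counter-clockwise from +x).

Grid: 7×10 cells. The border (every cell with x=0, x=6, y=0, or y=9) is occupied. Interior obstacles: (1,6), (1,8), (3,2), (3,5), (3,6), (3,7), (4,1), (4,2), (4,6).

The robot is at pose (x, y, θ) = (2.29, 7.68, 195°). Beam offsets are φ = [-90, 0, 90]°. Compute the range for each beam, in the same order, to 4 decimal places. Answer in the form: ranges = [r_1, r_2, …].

ranges = [1.1205, 1.3355, 2.7432]

beam 1: φ=-90°, α=105°
  dir = (cos 105°, sin 105°) = (-0.2588, 0.9659); from cell (2,7)
  next x-line at t=1.1205, next y-line at t=0.3313; Δt_x=3.8637, Δt_y=1.0353
    y: enter (2,8) at t=0.3313
    x: enter (1,8) at t=1.1205 ← occupied
  → r_1 = 1.1205
beam 2: φ=0°, α=195°
  dir = (cos 195°, sin 195°) = (-0.9659, -0.2588); from cell (2,7)
  next x-line at t=0.3002, next y-line at t=2.6273; Δt_x=1.0353, Δt_y=3.8637
    x: enter (1,7) at t=0.3002
    x: enter (0,7) at t=1.3355 ← occupied
  → r_2 = 1.3355
beam 3: φ=90°, α=285°
  dir = (cos 285°, sin 285°) = (0.2588, -0.9659); from cell (2,7)
  next x-line at t=2.7432, next y-line at t=0.7040; Δt_x=3.8637, Δt_y=1.0353
    y: enter (2,6) at t=0.7040
    y: enter (2,5) at t=1.7393
    x: enter (3,5) at t=2.7432 ← occupied
  → r_3 = 2.7432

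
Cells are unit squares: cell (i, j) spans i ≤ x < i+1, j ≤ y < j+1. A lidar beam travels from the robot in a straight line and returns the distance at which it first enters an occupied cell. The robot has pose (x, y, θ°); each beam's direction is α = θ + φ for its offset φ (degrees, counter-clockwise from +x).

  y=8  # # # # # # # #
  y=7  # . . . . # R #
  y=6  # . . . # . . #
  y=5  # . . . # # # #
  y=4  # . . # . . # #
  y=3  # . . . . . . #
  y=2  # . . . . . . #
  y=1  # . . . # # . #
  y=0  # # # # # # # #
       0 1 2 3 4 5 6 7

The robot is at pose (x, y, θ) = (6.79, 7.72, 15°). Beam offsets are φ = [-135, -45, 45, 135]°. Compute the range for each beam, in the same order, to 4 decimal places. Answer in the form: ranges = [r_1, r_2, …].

beam 1: φ=-135°, α=240°
  cosα=-0.5000 sinα=-0.8660 | (6,7) | tMaxX 1.5800 tMaxY 0.8314 | tΔX 2.0000 tΔY 1.1547
    t=0.8314 [y] (6,6)
    t=1.5800 [x] (5,6)
    t=1.9861 [y] (5,5) — stop
  → r_1 = 1.9861
beam 2: φ=-45°, α=330°
  cosα=0.8660 sinα=-0.5000 | (6,7) | tMaxX 0.2425 tMaxY 1.4400 | tΔX 1.1547 tΔY 2.0000
    t=0.2425 [x] (7,7) — stop
  → r_2 = 0.2425
beam 3: φ=45°, α=60°
  cosα=0.5000 sinα=0.8660 | (6,7) | tMaxX 0.4200 tMaxY 0.3233 | tΔX 2.0000 tΔY 1.1547
    t=0.3233 [y] (6,8) — stop
  → r_3 = 0.3233
beam 4: φ=135°, α=150°
  cosα=-0.8660 sinα=0.5000 | (6,7) | tMaxX 0.9122 tMaxY 0.5600 | tΔX 1.1547 tΔY 2.0000
    t=0.5600 [y] (6,8) — stop
  → r_4 = 0.5600

ranges = [1.9861, 0.2425, 0.3233, 0.5600]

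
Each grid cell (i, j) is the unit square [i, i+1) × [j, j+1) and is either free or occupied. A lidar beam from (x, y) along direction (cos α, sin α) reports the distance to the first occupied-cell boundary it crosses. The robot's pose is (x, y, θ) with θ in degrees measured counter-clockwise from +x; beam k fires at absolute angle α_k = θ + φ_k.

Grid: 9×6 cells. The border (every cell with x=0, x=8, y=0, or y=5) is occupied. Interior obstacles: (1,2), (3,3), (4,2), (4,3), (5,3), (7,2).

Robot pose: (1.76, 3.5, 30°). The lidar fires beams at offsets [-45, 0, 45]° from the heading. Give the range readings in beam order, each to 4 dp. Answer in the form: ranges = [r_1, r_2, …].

beam 1: φ=-45°, α=345°
  cosα=0.9659 sinα=-0.2588 | (1,3) | tMaxX 0.2485 tMaxY 1.9319 | tΔX 1.0353 tΔY 3.8637
    t=0.2485 [x] (2,3)
    t=1.2837 [x] (3,3) — stop
  → r_1 = 1.2837
beam 2: φ=0°, α=30°
  cosα=0.8660 sinα=0.5000 | (1,3) | tMaxX 0.2771 tMaxY 1.0000 | tΔX 1.1547 tΔY 2.0000
    t=0.2771 [x] (2,3)
    t=1.0000 [y] (2,4)
    t=1.4318 [x] (3,4)
    t=2.5865 [x] (4,4)
    t=3.0000 [y] (4,5) — stop
  → r_2 = 3.0000
beam 3: φ=45°, α=75°
  cosα=0.2588 sinα=0.9659 | (1,3) | tMaxX 0.9273 tMaxY 0.5176 | tΔX 3.8637 tΔY 1.0353
    t=0.5176 [y] (1,4)
    t=0.9273 [x] (2,4)
    t=1.5529 [y] (2,5) — stop
  → r_3 = 1.5529

ranges = [1.2837, 3.0000, 1.5529]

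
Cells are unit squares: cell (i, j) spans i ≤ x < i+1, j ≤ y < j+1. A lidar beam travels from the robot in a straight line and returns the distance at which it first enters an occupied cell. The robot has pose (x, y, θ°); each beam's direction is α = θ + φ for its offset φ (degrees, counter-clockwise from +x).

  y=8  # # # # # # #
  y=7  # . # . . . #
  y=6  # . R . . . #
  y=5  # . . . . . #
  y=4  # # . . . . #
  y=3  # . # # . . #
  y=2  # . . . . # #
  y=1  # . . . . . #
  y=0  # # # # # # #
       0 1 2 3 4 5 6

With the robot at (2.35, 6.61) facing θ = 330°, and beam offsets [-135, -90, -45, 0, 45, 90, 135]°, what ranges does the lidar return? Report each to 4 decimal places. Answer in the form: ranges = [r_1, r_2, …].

beam 1: φ=-135°, α=195°
  direction (-0.9659, -0.2588); cell (2,6); t to first gridline: x 0.3623, y 2.3569 (then +1.0353 / +3.8637)
    (1,6) via x @ 0.3623
    (0,6) via x @ 1.3976  # hit
  → r_1 = 1.3976
beam 2: φ=-90°, α=240°
  direction (-0.5000, -0.8660); cell (2,6); t to first gridline: x 0.7000, y 0.7044 (then +2.0000 / +1.1547)
    (1,6) via x @ 0.7000
    (1,5) via y @ 0.7044
    (1,4) via y @ 1.8591  # hit
  → r_2 = 1.8591
beam 3: φ=-45°, α=285°
  direction (0.2588, -0.9659); cell (2,6); t to first gridline: x 2.5114, y 0.6315 (then +3.8637 / +1.0353)
    (2,5) via y @ 0.6315
    (2,4) via y @ 1.6668
    (3,4) via x @ 2.5114
    (3,3) via y @ 2.7021  # hit
  → r_3 = 2.7021
beam 4: φ=0°, α=330°
  direction (0.8660, -0.5000); cell (2,6); t to first gridline: x 0.7506, y 1.2200 (then +1.1547 / +2.0000)
    (3,6) via x @ 0.7506
    (3,5) via y @ 1.2200
    (4,5) via x @ 1.9053
    (5,5) via x @ 3.0600
    (5,4) via y @ 3.2200
    (6,4) via x @ 4.2147  # hit
  → r_4 = 4.2147
beam 5: φ=45°, α=15°
  direction (0.9659, 0.2588); cell (2,6); t to first gridline: x 0.6729, y 1.5068 (then +1.0353 / +3.8637)
    (3,6) via x @ 0.6729
    (3,7) via y @ 1.5068
    (4,7) via x @ 1.7082
    (5,7) via x @ 2.7435
    (6,7) via x @ 3.7788  # hit
  → r_5 = 3.7788
beam 6: φ=90°, α=60°
  direction (0.5000, 0.8660); cell (2,6); t to first gridline: x 1.3000, y 0.4503 (then +2.0000 / +1.1547)
    (2,7) via y @ 0.4503  # hit
  → r_6 = 0.4503
beam 7: φ=135°, α=105°
  direction (-0.2588, 0.9659); cell (2,6); t to first gridline: x 1.3523, y 0.4038 (then +3.8637 / +1.0353)
    (2,7) via y @ 0.4038  # hit
  → r_7 = 0.4038

ranges = [1.3976, 1.8591, 2.7021, 4.2147, 3.7788, 0.4503, 0.4038]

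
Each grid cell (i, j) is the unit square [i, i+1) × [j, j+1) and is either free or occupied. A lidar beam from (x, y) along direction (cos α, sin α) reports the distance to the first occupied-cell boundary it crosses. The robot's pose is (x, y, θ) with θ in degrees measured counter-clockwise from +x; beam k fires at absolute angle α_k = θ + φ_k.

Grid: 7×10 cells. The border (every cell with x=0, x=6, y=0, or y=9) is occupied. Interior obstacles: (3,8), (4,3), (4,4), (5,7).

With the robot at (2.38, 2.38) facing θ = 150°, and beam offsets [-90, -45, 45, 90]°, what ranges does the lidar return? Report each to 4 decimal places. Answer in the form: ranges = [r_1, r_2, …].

beam 1: φ=-90°, α=60°
  direction (0.5000, 0.8660); cell (2,2); t to first gridline: x 1.2400, y 0.7159 (then +2.0000 / +1.1547)
    (2,3) via y @ 0.7159
    (3,3) via x @ 1.2400
    (3,4) via y @ 1.8706
    (3,5) via y @ 3.0253
    (4,5) via x @ 3.2400
    (4,6) via y @ 4.1800
    (5,6) via x @ 5.2400
    (5,7) via y @ 5.3347  # hit
  → r_1 = 5.3347
beam 2: φ=-45°, α=105°
  direction (-0.2588, 0.9659); cell (2,2); t to first gridline: x 1.4682, y 0.6419 (then +3.8637 / +1.0353)
    (2,3) via y @ 0.6419
    (1,3) via x @ 1.4682
    (1,4) via y @ 1.6771
    (1,5) via y @ 2.7124
    (1,6) via y @ 3.7477
    (1,7) via y @ 4.7830
    (0,7) via x @ 5.3319  # hit
  → r_2 = 5.3319
beam 3: φ=45°, α=195°
  direction (-0.9659, -0.2588); cell (2,2); t to first gridline: x 0.3934, y 1.4682 (then +1.0353 / +3.8637)
    (1,2) via x @ 0.3934
    (0,2) via x @ 1.4287  # hit
  → r_3 = 1.4287
beam 4: φ=90°, α=240°
  direction (-0.5000, -0.8660); cell (2,2); t to first gridline: x 0.7600, y 0.4388 (then +2.0000 / +1.1547)
    (2,1) via y @ 0.4388
    (1,1) via x @ 0.7600
    (1,0) via y @ 1.5935  # hit
  → r_4 = 1.5935

ranges = [5.3347, 5.3319, 1.4287, 1.5935]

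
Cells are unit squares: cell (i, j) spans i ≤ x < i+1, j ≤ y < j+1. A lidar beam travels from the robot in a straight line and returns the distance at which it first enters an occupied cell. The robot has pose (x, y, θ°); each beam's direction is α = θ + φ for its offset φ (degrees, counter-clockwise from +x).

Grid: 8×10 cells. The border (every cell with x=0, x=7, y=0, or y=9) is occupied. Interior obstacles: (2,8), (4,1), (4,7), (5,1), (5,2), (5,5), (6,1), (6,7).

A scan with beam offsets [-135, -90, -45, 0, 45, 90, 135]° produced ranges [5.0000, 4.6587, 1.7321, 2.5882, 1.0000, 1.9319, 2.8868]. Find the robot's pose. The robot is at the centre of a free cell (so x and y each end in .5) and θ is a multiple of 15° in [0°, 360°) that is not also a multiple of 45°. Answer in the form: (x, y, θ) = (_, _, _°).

Enumerate (i+0.5, j+0.5, θ) over the 40 free cells and 16 admissible headings. For each, cast all 7 beams and compare to the given ranges.
  (1.5, 5.5, 240°): beam 1 = 1.9319 ≠ 5.0000 ✗
  (1.5, 6.5, 195°): beam 1 = 1.7321 ≠ 5.0000 ✗
  (2.5, 6.5, 165°): beam 1 = 1.7321 ≠ 5.0000 ✗
  (5.5, 4.5, 120°): beam 1 = 1.5529 ≠ 5.0000 ✗
  …
  (3.5, 6.5, 15°): r_1=5.0000, r_2=4.6587, r_3=1.7321, r_4=2.5882, r_5=1.0000, r_6=1.9319, r_7=2.8868 — all match ✓
No second candidate reproduces the full scan.

(x, y, θ) = (3.5, 6.5, 15°)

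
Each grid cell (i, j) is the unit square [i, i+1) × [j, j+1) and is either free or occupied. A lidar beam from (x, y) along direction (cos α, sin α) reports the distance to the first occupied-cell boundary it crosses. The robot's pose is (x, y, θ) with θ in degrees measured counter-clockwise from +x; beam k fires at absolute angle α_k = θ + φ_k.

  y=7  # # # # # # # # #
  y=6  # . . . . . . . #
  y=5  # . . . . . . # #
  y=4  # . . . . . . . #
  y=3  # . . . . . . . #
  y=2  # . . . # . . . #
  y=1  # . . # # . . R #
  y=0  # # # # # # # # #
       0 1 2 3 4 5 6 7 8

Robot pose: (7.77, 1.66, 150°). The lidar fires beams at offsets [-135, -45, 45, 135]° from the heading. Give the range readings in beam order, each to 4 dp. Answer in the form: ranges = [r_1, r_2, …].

ranges = [0.2381, 5.5284, 2.5500, 0.6833]

beam 1: φ=-135°, α=15°
  direction (0.9659, 0.2588); cell (7,1); t to first gridline: x 0.2381, y 1.3137 (then +1.0353 / +3.8637)
    (8,1) via x @ 0.2381  # hit
  → r_1 = 0.2381
beam 2: φ=-45°, α=105°
  direction (-0.2588, 0.9659); cell (7,1); t to first gridline: x 2.9751, y 0.3520 (then +3.8637 / +1.0353)
    (7,2) via y @ 0.3520
    (7,3) via y @ 1.3873
    (7,4) via y @ 2.4225
    (6,4) via x @ 2.9751
    (6,5) via y @ 3.4578
    (6,6) via y @ 4.4931
    (6,7) via y @ 5.5284  # hit
  → r_2 = 5.5284
beam 3: φ=45°, α=195°
  direction (-0.9659, -0.2588); cell (7,1); t to first gridline: x 0.7972, y 2.5500 (then +1.0353 / +3.8637)
    (6,1) via x @ 0.7972
    (5,1) via x @ 1.8324
    (5,0) via y @ 2.5500  # hit
  → r_3 = 2.5500
beam 4: φ=135°, α=285°
  direction (0.2588, -0.9659); cell (7,1); t to first gridline: x 0.8887, y 0.6833 (then +3.8637 / +1.0353)
    (7,0) via y @ 0.6833  # hit
  → r_4 = 0.6833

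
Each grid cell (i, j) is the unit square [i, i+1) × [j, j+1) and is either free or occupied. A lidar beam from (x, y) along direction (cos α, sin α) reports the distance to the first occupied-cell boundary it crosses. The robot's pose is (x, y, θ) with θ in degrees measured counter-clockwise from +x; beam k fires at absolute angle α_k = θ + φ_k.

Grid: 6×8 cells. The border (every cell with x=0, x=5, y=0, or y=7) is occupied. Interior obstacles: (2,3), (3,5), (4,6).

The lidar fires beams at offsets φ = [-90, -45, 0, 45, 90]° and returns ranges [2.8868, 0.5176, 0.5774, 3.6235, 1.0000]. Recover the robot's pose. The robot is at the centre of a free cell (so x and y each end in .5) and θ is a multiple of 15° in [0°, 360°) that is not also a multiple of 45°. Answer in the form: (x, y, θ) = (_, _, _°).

(x, y, θ) = (1.5, 3.5, 30°)

The pose lattice has 21·16 = 336 candidates. Test each by forward raycasting.
  (3.5, 4.5, 15°): beam 1 = 3.6235 ≠ 2.8868 ✗
  (1.5, 1.5, 345°): beam 1 = 0.5176 ≠ 2.8868 ✗
  (1.5, 6.5, 150°): beam 1 = 0.5774 ≠ 2.8868 ✗
  (3.5, 6.5, 300°): beam 4 = 0.5176 ≠ 3.6235 ✗
  (4.5, 3.5, 60°): beam 1 = 0.5774 ≠ 2.8868 ✗
  …
  (1.5, 3.5, 30°): r_1=2.8868, r_2=0.5176, r_3=0.5774, r_4=3.6235, r_5=1.0000 — all match ✓
No second candidate reproduces the full scan.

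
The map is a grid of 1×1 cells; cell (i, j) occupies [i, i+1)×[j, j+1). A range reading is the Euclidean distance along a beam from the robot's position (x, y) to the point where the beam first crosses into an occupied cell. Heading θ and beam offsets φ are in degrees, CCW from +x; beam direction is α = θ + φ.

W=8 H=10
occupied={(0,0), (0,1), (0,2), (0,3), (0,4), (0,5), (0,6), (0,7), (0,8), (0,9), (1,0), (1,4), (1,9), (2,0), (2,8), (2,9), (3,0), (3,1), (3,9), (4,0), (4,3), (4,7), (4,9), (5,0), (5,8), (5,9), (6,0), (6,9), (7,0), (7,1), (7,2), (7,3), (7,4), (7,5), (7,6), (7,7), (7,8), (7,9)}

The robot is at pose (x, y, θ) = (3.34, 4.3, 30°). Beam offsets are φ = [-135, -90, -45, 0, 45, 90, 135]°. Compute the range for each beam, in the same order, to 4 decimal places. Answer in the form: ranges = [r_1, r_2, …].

ranges = [3.4164, 1.3200, 1.1591, 4.2262, 2.7952, 4.6800, 1.3873]

beam 1: φ=-135°, α=255°
  cosα=-0.2588 sinα=-0.9659 | (3,4) | tMaxX 1.3137 tMaxY 0.3106 | tΔX 3.8637 tΔY 1.0353
    t=0.3106 [y] (3,3)
    t=1.3137 [x] (2,3)
    t=1.3459 [y] (2,2)
    t=2.3811 [y] (2,1)
    t=3.4164 [y] (2,0) — stop
  → r_1 = 3.4164
beam 2: φ=-90°, α=300°
  cosα=0.5000 sinα=-0.8660 | (3,4) | tMaxX 1.3200 tMaxY 0.3464 | tΔX 2.0000 tΔY 1.1547
    t=0.3464 [y] (3,3)
    t=1.3200 [x] (4,3) — stop
  → r_2 = 1.3200
beam 3: φ=-45°, α=345°
  cosα=0.9659 sinα=-0.2588 | (3,4) | tMaxX 0.6833 tMaxY 1.1591 | tΔX 1.0353 tΔY 3.8637
    t=0.6833 [x] (4,4)
    t=1.1591 [y] (4,3) — stop
  → r_3 = 1.1591
beam 4: φ=0°, α=30°
  cosα=0.8660 sinα=0.5000 | (3,4) | tMaxX 0.7621 tMaxY 1.4000 | tΔX 1.1547 tΔY 2.0000
    t=0.7621 [x] (4,4)
    t=1.4000 [y] (4,5)
    t=1.9168 [x] (5,5)
    t=3.0715 [x] (6,5)
    t=3.4000 [y] (6,6)
    t=4.2262 [x] (7,6) — stop
  → r_4 = 4.2262
beam 5: φ=45°, α=75°
  cosα=0.2588 sinα=0.9659 | (3,4) | tMaxX 2.5500 tMaxY 0.7247 | tΔX 3.8637 tΔY 1.0353
    t=0.7247 [y] (3,5)
    t=1.7600 [y] (3,6)
    t=2.5500 [x] (4,6)
    t=2.7952 [y] (4,7) — stop
  → r_5 = 2.7952
beam 6: φ=90°, α=120°
  cosα=-0.5000 sinα=0.8660 | (3,4) | tMaxX 0.6800 tMaxY 0.8083 | tΔX 2.0000 tΔY 1.1547
    t=0.6800 [x] (2,4)
    t=0.8083 [y] (2,5)
    t=1.9630 [y] (2,6)
    t=2.6800 [x] (1,6)
    t=3.1177 [y] (1,7)
    t=4.2724 [y] (1,8)
    t=4.6800 [x] (0,8) — stop
  → r_6 = 4.6800
beam 7: φ=135°, α=165°
  cosα=-0.9659 sinα=0.2588 | (3,4) | tMaxX 0.3520 tMaxY 2.7046 | tΔX 1.0353 tΔY 3.8637
    t=0.3520 [x] (2,4)
    t=1.3873 [x] (1,4) — stop
  → r_7 = 1.3873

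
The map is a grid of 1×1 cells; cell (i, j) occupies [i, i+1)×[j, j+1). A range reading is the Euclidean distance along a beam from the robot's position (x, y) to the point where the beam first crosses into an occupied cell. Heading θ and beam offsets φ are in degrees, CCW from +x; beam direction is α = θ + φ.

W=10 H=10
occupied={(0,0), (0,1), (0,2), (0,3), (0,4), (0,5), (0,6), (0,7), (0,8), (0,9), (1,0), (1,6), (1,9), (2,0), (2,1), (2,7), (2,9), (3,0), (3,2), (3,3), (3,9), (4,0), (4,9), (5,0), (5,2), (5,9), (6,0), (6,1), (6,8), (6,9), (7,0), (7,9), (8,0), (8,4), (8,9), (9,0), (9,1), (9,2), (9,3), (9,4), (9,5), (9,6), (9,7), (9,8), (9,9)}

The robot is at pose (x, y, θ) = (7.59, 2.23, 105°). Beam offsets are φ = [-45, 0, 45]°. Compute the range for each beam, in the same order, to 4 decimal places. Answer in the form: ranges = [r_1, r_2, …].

ranges = [2.0438, 5.9735, 7.5400]

beam 1: φ=-45°, α=60°
  d=(0.5000,0.8660)  start (7,2)  tX=0.8200 tY=0.8891  stride 1/|dx|=2.0000 1/|dy|=1.1547
    cross x-line → (8,2), t=0.8200
    cross y-line → (8,3), t=0.8891
    cross y-line → (8,4), t=2.0438 (wall)
  → r_1 = 2.0438
beam 2: φ=0°, α=105°
  d=(-0.2588,0.9659)  start (7,2)  tX=2.2796 tY=0.7972  stride 1/|dx|=3.8637 1/|dy|=1.0353
    cross y-line → (7,3), t=0.7972
    cross y-line → (7,4), t=1.8324
    cross x-line → (6,4), t=2.2796
    cross y-line → (6,5), t=2.8677
    cross y-line → (6,6), t=3.9030
    cross y-line → (6,7), t=4.9383
    cross y-line → (6,8), t=5.9735 (wall)
  → r_2 = 5.9735
beam 3: φ=45°, α=150°
  d=(-0.8660,0.5000)  start (7,2)  tX=0.6813 tY=1.5400  stride 1/|dx|=1.1547 1/|dy|=2.0000
    cross x-line → (6,2), t=0.6813
    cross y-line → (6,3), t=1.5400
    cross x-line → (5,3), t=1.8360
    cross x-line → (4,3), t=2.9907
    cross y-line → (4,4), t=3.5400
    cross x-line → (3,4), t=4.1454
    cross x-line → (2,4), t=5.3001
    cross y-line → (2,5), t=5.5400
    cross x-line → (1,5), t=6.4548
    cross y-line → (1,6), t=7.5400 (wall)
  → r_3 = 7.5400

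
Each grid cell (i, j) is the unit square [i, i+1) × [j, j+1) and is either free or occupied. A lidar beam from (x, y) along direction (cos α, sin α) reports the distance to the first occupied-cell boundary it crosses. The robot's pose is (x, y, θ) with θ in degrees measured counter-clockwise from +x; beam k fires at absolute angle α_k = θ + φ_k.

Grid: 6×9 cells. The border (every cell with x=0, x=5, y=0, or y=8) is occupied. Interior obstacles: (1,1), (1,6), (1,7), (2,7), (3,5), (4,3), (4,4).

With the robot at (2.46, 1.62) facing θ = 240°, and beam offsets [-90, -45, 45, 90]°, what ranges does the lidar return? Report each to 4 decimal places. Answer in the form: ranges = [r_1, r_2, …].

ranges = [0.5312, 0.4762, 0.6419, 1.2400]

beam 1: φ=-90°, α=150°
  cosα=-0.8660 sinα=0.5000 | (2,1) | tMaxX 0.5312 tMaxY 0.7600 | tΔX 1.1547 tΔY 2.0000
    t=0.5312 [x] (1,1) — stop
  → r_1 = 0.5312
beam 2: φ=-45°, α=195°
  cosα=-0.9659 sinα=-0.2588 | (2,1) | tMaxX 0.4762 tMaxY 2.3955 | tΔX 1.0353 tΔY 3.8637
    t=0.4762 [x] (1,1) — stop
  → r_2 = 0.4762
beam 3: φ=45°, α=285°
  cosα=0.2588 sinα=-0.9659 | (2,1) | tMaxX 2.0864 tMaxY 0.6419 | tΔX 3.8637 tΔY 1.0353
    t=0.6419 [y] (2,0) — stop
  → r_3 = 0.6419
beam 4: φ=90°, α=330°
  cosα=0.8660 sinα=-0.5000 | (2,1) | tMaxX 0.6235 tMaxY 1.2400 | tΔX 1.1547 tΔY 2.0000
    t=0.6235 [x] (3,1)
    t=1.2400 [y] (3,0) — stop
  → r_4 = 1.2400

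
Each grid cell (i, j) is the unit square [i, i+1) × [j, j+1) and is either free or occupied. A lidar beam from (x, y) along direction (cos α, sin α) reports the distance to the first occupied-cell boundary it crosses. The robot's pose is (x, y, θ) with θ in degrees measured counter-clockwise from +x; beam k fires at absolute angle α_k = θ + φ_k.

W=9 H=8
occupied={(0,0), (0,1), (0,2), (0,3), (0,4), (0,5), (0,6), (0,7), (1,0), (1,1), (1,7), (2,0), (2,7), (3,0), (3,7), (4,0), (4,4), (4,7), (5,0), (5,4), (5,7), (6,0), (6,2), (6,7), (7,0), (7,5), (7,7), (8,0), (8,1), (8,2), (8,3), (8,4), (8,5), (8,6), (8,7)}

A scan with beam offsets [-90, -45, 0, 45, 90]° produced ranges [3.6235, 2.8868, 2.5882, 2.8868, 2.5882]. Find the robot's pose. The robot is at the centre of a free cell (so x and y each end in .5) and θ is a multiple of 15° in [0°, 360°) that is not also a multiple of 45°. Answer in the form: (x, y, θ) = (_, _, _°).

(x, y, θ) = (3.5, 3.5, 195°)

Enumerate (i+0.5, j+0.5, θ) over the 37 free cells and 16 admissible headings. For each, cast all 5 beams and compare to the given ranges.
  (4.5, 2.5, 240°): beam 1 = 4.0415 ≠ 3.6235 ✗
  (6.5, 4.5, 255°): beam 1 = 0.5176 ≠ 3.6235 ✗
  (6.5, 6.5, 210°): beam 1 = 0.5774 ≠ 3.6235 ✗
  …
  (3.5, 3.5, 195°): r_1=3.6235, r_2=2.8868, r_3=2.5882, r_4=2.8868, r_5=2.5882 — all match ✓
No second candidate reproduces the full scan.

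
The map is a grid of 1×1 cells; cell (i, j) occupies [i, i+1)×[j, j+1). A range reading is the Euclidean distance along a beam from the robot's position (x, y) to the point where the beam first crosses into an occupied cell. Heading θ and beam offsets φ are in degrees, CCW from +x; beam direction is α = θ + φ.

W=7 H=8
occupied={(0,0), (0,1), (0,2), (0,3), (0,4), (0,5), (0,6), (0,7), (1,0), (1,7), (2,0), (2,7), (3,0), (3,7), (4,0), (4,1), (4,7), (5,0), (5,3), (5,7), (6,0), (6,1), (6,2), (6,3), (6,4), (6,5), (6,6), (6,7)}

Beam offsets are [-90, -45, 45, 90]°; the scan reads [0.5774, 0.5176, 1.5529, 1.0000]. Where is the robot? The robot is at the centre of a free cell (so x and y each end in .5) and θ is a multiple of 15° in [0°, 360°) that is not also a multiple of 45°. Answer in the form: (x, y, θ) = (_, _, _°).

(x, y, θ) = (4.5, 2.5, 330°)

Enumerate (i+0.5, j+0.5, θ) over the 28 free cells and 16 admissible headings. For each, cast all 4 beams and compare to the given ranges.
  (3.5, 2.5, 165°): beam 1 = 4.6587 ≠ 0.5774 ✗
  (3.5, 2.5, 150°): beam 1 = 5.0000 ≠ 0.5774 ✗
  (4.5, 3.5, 150°): beam 1 = 3.0000 ≠ 0.5774 ✗
  (3.5, 5.5, 285°): beam 1 = 2.5882 ≠ 0.5774 ✗
  …
  (4.5, 2.5, 330°): r_1=0.5774, r_2=0.5176, r_3=1.5529, r_4=1.0000 — all match ✓
No second candidate reproduces the full scan.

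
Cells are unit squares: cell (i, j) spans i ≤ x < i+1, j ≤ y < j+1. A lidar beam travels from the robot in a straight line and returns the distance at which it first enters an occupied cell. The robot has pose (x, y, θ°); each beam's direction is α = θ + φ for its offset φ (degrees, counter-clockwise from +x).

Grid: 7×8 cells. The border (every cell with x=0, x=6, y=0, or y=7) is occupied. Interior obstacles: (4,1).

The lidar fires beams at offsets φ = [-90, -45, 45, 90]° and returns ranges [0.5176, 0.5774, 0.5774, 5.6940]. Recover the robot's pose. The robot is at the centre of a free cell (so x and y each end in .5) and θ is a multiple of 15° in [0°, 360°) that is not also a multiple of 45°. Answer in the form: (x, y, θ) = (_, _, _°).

Candidates: 29 free-cell centres × 16 headings = 464 poses. Raycast each; keep the one whose scan matches to 4 dp.
  (3.5, 2.5, 60°): beam 1 = 1.0000 ≠ 0.5176 ✗
  (3.5, 2.5, 150°): beam 1 = 5.0000 ≠ 0.5176 ✗
  (3.5, 1.5, 105°): beam 2 = 5.0000 ≠ 0.5774 ✗
  (3.5, 5.5, 60°): beam 1 = 2.8868 ≠ 0.5176 ✗
  (4.5, 6.5, 285°): beam 1 = 3.6235 ≠ 0.5176 ✗
  …
  (3.5, 1.5, 345°): r_1=0.5176, r_2=0.5774, r_3=0.5774, r_4=5.6940 — all match ✓
No second candidate reproduces the full scan.

(x, y, θ) = (3.5, 1.5, 345°)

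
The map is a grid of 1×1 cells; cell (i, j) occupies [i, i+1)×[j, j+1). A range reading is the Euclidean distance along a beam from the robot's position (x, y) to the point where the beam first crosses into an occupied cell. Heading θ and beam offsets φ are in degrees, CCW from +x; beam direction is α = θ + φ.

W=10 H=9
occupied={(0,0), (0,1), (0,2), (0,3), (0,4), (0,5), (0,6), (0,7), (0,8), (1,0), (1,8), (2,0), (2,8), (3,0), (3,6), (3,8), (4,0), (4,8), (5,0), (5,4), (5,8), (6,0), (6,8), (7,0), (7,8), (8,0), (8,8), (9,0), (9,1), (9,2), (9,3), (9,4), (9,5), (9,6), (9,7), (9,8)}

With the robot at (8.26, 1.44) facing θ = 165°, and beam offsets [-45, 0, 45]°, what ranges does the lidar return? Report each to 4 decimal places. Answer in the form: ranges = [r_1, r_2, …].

ranges = [7.5748, 7.5161, 0.8800]

beam 1: φ=-45°, α=120°
  direction (-0.5000, 0.8660); cell (8,1); t to first gridline: x 0.5200, y 0.6466 (then +2.0000 / +1.1547)
    (7,1) via x @ 0.5200
    (7,2) via y @ 0.6466
    (7,3) via y @ 1.8013
    (6,3) via x @ 2.5200
    (6,4) via y @ 2.9560
    (6,5) via y @ 4.1107
    (5,5) via x @ 4.5200
    (5,6) via y @ 5.2654
    (5,7) via y @ 6.4201
    (4,7) via x @ 6.5200
    (4,8) via y @ 7.5748  # hit
  → r_1 = 7.5748
beam 2: φ=0°, α=165°
  direction (-0.9659, 0.2588); cell (8,1); t to first gridline: x 0.2692, y 2.1637 (then +1.0353 / +3.8637)
    (7,1) via x @ 0.2692
    (6,1) via x @ 1.3044
    (6,2) via y @ 2.1637
    (5,2) via x @ 2.3397
    (4,2) via x @ 3.3750
    (3,2) via x @ 4.4103
    (2,2) via x @ 5.4456
    (2,3) via y @ 6.0274
    (1,3) via x @ 6.4808
    (0,3) via x @ 7.5161  # hit
  → r_2 = 7.5161
beam 3: φ=45°, α=210°
  direction (-0.8660, -0.5000); cell (8,1); t to first gridline: x 0.3002, y 0.8800 (then +1.1547 / +2.0000)
    (7,1) via x @ 0.3002
    (7,0) via y @ 0.8800  # hit
  → r_3 = 0.8800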